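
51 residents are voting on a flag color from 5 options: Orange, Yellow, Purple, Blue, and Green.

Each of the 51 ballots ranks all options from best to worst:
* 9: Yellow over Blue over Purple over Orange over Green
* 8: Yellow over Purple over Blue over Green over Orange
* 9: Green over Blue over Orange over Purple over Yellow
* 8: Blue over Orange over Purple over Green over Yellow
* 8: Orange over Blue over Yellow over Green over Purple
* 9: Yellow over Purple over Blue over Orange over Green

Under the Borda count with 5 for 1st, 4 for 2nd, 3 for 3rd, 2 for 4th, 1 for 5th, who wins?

Blue

Orange: 9×2 + 8×1 + 9×3 + 8×4 + 8×5 + 9×2 = 143
Yellow: 9×5 + 8×5 + 9×1 + 8×1 + 8×3 + 9×5 = 171
Purple: 9×3 + 8×4 + 9×2 + 8×3 + 8×1 + 9×4 = 145
Blue: 9×4 + 8×3 + 9×4 + 8×5 + 8×4 + 9×3 = 195
Green: 9×1 + 8×2 + 9×5 + 8×2 + 8×2 + 9×1 = 111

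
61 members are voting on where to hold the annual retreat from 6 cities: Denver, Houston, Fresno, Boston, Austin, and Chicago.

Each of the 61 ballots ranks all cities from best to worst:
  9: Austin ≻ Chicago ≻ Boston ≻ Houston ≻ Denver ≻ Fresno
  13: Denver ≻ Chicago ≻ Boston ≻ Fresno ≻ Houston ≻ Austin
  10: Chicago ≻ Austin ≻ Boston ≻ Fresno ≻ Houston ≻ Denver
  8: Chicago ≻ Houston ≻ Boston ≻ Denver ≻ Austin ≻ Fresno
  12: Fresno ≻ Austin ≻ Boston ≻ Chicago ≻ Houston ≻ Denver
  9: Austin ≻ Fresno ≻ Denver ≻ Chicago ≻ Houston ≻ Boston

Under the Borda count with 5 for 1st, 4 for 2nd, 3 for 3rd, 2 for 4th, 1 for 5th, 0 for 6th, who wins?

Denver: 9×1 + 13×5 + 10×0 + 8×2 + 12×0 + 9×3 = 117
Houston: 9×2 + 13×1 + 10×1 + 8×4 + 12×1 + 9×1 = 94
Fresno: 9×0 + 13×2 + 10×2 + 8×0 + 12×5 + 9×4 = 142
Boston: 9×3 + 13×3 + 10×3 + 8×3 + 12×3 + 9×0 = 156
Austin: 9×5 + 13×0 + 10×4 + 8×1 + 12×4 + 9×5 = 186
Chicago: 9×4 + 13×4 + 10×5 + 8×5 + 12×2 + 9×2 = 220

Chicago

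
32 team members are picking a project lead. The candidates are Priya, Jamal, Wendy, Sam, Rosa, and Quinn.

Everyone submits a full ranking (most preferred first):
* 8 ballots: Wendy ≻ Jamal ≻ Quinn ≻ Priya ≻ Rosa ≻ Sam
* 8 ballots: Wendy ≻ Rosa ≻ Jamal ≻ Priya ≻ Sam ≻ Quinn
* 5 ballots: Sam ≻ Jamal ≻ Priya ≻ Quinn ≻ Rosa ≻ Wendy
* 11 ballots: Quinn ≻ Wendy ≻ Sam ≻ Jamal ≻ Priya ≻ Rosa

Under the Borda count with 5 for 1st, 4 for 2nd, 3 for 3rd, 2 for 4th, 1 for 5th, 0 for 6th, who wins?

Wendy

Priya: 8×2 + 8×2 + 5×3 + 11×1 = 58
Jamal: 8×4 + 8×3 + 5×4 + 11×2 = 98
Wendy: 8×5 + 8×5 + 5×0 + 11×4 = 124
Sam: 8×0 + 8×1 + 5×5 + 11×3 = 66
Rosa: 8×1 + 8×4 + 5×1 + 11×0 = 45
Quinn: 8×3 + 8×0 + 5×2 + 11×5 = 89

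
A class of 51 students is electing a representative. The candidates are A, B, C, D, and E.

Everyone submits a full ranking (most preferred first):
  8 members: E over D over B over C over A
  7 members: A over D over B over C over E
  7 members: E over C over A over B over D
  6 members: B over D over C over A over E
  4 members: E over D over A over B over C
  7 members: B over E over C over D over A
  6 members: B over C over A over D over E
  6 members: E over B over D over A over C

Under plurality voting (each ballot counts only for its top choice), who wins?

E

First-place votes: A 7, B 19, C 0, D 0, E 25.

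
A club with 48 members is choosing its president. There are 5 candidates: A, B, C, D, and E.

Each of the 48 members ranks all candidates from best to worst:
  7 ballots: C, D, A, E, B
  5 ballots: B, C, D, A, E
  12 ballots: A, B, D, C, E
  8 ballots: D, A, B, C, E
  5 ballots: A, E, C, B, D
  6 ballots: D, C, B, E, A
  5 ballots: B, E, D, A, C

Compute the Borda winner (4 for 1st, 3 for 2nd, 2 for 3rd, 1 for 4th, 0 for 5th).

D

A: 7×2 + 5×1 + 12×4 + 8×3 + 5×4 + 6×0 + 5×1 = 116
B: 7×0 + 5×4 + 12×3 + 8×2 + 5×1 + 6×2 + 5×4 = 109
C: 7×4 + 5×3 + 12×1 + 8×1 + 5×2 + 6×3 + 5×0 = 91
D: 7×3 + 5×2 + 12×2 + 8×4 + 5×0 + 6×4 + 5×2 = 121
E: 7×1 + 5×0 + 12×0 + 8×0 + 5×3 + 6×1 + 5×3 = 43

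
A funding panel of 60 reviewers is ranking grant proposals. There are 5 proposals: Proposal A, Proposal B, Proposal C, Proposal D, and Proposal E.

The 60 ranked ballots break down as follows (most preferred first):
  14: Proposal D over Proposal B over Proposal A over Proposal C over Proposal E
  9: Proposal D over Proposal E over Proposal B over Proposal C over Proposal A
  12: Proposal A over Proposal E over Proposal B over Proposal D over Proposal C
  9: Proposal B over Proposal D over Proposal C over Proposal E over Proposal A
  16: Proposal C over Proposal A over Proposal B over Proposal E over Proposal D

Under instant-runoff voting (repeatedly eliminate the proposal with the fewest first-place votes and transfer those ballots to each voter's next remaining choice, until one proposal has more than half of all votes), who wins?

Proposal D

Round 1: Proposal A 12, Proposal B 9, Proposal C 16, Proposal D 23, Proposal E 0. Proposal E eliminated.
Round 2: Proposal A 12, Proposal B 9, Proposal C 16, Proposal D 23. Proposal B eliminated.
Round 3: Proposal A 12, Proposal C 16, Proposal D 32. Proposal D has a majority (≥31).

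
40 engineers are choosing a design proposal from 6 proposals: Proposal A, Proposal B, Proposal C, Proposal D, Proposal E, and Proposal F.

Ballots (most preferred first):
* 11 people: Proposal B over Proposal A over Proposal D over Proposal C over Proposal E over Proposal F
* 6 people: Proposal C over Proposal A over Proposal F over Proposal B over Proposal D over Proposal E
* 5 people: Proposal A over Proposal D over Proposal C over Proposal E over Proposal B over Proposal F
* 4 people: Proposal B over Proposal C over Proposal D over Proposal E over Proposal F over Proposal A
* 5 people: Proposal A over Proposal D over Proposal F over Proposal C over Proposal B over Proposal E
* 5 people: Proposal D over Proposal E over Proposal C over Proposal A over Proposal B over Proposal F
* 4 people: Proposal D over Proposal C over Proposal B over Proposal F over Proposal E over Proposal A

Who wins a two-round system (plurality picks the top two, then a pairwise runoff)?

Proposal A

Round 1 first-place votes: Proposal A 10, Proposal B 15, Proposal C 6, Proposal D 9, Proposal E 0, Proposal F 0. Proposal B and Proposal A advance.
Runoff: Proposal B is ranked above Proposal A on 19 ballots, Proposal A above Proposal B on 21.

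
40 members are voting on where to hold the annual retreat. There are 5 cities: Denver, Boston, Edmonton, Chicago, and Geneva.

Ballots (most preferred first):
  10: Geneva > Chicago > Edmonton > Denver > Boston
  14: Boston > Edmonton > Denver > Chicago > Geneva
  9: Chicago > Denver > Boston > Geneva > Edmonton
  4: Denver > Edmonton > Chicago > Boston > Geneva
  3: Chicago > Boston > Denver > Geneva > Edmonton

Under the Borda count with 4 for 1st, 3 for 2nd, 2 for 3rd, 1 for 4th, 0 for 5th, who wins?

Denver: 10×1 + 14×2 + 9×3 + 4×4 + 3×2 = 87
Boston: 10×0 + 14×4 + 9×2 + 4×1 + 3×3 = 87
Edmonton: 10×2 + 14×3 + 9×0 + 4×3 + 3×0 = 74
Chicago: 10×3 + 14×1 + 9×4 + 4×2 + 3×4 = 100
Geneva: 10×4 + 14×0 + 9×1 + 4×0 + 3×1 = 52

Chicago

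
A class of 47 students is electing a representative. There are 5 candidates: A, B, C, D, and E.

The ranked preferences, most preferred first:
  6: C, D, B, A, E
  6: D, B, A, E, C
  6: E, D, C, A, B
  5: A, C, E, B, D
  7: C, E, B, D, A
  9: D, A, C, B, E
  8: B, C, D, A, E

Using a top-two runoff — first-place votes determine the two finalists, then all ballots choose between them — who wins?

Round 1 first-place votes: A 5, B 8, C 13, D 15, E 6. D and C advance.
Runoff: D is ranked above C on 21 ballots, C above D on 26.

C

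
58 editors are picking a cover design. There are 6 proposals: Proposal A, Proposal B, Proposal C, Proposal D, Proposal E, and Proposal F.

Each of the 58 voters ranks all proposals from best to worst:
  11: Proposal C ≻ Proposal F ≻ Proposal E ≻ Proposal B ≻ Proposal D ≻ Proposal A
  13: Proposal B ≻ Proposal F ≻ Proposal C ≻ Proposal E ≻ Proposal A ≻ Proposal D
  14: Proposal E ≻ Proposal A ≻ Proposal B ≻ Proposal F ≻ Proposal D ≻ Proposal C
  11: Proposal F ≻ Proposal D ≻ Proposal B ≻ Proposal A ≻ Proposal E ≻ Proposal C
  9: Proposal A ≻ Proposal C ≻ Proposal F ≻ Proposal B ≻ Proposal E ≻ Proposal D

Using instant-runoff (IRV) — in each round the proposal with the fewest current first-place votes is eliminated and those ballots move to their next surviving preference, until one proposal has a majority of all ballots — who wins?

Round 1: Proposal A 9, Proposal B 13, Proposal C 11, Proposal D 0, Proposal E 14, Proposal F 11. Proposal D eliminated.
Round 2: Proposal A 9, Proposal B 13, Proposal C 11, Proposal E 14, Proposal F 11. Proposal A eliminated.
Round 3: Proposal B 13, Proposal C 20, Proposal E 14, Proposal F 11. Proposal F eliminated.
Round 4: Proposal B 24, Proposal C 20, Proposal E 14. Proposal E eliminated.
Round 5: Proposal B 38, Proposal C 20. Proposal B has a majority (≥30).

Proposal B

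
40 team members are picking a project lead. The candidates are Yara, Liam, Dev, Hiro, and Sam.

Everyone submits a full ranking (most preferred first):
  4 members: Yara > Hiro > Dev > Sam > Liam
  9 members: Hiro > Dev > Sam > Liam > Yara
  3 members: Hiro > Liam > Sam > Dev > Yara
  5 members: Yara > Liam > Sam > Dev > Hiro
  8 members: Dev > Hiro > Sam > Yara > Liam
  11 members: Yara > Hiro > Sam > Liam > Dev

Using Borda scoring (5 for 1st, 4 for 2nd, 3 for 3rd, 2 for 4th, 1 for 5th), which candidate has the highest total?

Yara: 4×5 + 9×1 + 3×1 + 5×5 + 8×2 + 11×5 = 128
Liam: 4×1 + 9×2 + 3×4 + 5×4 + 8×1 + 11×2 = 84
Dev: 4×3 + 9×4 + 3×2 + 5×2 + 8×5 + 11×1 = 115
Hiro: 4×4 + 9×5 + 3×5 + 5×1 + 8×4 + 11×4 = 157
Sam: 4×2 + 9×3 + 3×3 + 5×3 + 8×3 + 11×3 = 116

Hiro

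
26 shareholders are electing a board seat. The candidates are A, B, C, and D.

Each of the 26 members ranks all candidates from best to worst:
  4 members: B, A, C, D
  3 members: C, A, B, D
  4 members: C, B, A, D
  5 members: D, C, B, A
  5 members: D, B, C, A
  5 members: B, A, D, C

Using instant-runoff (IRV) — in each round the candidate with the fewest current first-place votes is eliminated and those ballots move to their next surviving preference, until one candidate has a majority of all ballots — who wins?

Round 1: A 0, B 9, C 7, D 10. A eliminated.
Round 2: B 9, C 7, D 10. C eliminated.
Round 3: B 16, D 10. B has a majority (≥14).

B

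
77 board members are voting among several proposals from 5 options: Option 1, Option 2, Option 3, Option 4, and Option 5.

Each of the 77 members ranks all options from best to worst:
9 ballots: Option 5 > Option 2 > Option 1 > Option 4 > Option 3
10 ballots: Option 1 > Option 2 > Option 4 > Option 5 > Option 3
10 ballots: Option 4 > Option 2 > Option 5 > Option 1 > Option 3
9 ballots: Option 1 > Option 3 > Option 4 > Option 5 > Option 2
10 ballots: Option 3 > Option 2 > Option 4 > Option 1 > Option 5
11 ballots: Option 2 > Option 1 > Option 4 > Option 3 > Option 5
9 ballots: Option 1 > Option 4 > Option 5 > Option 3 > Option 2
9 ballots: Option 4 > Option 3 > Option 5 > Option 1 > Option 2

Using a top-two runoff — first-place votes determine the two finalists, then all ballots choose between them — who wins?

Round 1 first-place votes: Option 1 28, Option 2 11, Option 3 10, Option 4 19, Option 5 9. Option 1 and Option 4 advance.
Runoff: Option 1 is ranked above Option 4 on 48 ballots, Option 4 above Option 1 on 29.

Option 1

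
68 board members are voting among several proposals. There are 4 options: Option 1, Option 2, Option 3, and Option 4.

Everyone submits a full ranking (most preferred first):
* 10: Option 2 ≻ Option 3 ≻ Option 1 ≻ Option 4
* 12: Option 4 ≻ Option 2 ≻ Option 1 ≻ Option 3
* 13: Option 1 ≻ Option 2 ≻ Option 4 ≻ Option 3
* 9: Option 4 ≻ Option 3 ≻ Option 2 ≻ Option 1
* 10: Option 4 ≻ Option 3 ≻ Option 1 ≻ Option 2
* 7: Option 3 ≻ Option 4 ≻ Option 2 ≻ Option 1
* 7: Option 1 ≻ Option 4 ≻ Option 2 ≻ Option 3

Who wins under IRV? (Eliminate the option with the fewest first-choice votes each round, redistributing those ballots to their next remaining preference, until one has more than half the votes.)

Round 1: Option 1 20, Option 2 10, Option 3 7, Option 4 31. Option 3 eliminated.
Round 2: Option 1 20, Option 2 10, Option 4 38. Option 4 has a majority (≥35).

Option 4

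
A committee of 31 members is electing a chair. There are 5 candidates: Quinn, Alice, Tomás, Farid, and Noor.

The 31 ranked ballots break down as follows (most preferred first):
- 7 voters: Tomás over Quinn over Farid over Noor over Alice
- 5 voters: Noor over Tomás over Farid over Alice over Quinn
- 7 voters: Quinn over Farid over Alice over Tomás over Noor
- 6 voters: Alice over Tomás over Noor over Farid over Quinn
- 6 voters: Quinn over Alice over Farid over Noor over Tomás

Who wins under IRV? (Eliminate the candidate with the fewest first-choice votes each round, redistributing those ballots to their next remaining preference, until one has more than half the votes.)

Tomás

Round 1: Quinn 13, Alice 6, Tomás 7, Farid 0, Noor 5. Farid eliminated.
Round 2: Quinn 13, Alice 6, Tomás 7, Noor 5. Noor eliminated.
Round 3: Quinn 13, Alice 6, Tomás 12. Alice eliminated.
Round 4: Quinn 13, Tomás 18. Tomás has a majority (≥16).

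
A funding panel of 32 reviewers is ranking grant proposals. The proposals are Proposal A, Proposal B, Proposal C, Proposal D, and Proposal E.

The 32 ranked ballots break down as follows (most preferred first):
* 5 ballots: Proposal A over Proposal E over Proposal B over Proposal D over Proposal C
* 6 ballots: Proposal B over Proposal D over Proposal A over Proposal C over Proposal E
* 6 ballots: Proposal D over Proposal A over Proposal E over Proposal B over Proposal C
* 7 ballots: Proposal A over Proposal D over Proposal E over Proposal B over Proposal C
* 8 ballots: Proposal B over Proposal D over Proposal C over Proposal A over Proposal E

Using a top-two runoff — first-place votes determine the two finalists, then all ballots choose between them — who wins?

Proposal A

Round 1 first-place votes: Proposal A 12, Proposal B 14, Proposal C 0, Proposal D 6, Proposal E 0. Proposal B and Proposal A advance.
Runoff: Proposal B is ranked above Proposal A on 14 ballots, Proposal A above Proposal B on 18.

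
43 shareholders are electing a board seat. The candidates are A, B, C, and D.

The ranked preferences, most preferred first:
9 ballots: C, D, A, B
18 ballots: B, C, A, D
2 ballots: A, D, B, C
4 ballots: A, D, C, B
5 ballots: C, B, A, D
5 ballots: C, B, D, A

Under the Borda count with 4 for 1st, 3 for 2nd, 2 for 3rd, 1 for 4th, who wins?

A: 9×2 + 18×2 + 2×4 + 4×4 + 5×2 + 5×1 = 93
B: 9×1 + 18×4 + 2×2 + 4×1 + 5×3 + 5×3 = 119
C: 9×4 + 18×3 + 2×1 + 4×2 + 5×4 + 5×4 = 140
D: 9×3 + 18×1 + 2×3 + 4×3 + 5×1 + 5×2 = 78

C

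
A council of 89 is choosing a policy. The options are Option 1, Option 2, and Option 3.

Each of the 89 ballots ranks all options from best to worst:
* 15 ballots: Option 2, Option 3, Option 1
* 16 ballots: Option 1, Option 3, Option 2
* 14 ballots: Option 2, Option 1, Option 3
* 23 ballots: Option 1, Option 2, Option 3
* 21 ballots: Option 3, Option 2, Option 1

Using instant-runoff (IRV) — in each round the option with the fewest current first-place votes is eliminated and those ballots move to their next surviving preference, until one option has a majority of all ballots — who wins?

Round 1: Option 1 39, Option 2 29, Option 3 21. Option 3 eliminated.
Round 2: Option 1 39, Option 2 50. Option 2 has a majority (≥45).

Option 2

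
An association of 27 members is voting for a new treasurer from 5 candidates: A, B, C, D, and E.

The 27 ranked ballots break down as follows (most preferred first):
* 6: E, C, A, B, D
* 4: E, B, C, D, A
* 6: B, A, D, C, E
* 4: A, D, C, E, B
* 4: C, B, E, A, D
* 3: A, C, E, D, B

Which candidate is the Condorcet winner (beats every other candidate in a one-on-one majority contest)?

C

C vs A: 14–13
C vs B: 17–10
C vs D: 17–10
C vs E: 17–10
C beats every other candidate.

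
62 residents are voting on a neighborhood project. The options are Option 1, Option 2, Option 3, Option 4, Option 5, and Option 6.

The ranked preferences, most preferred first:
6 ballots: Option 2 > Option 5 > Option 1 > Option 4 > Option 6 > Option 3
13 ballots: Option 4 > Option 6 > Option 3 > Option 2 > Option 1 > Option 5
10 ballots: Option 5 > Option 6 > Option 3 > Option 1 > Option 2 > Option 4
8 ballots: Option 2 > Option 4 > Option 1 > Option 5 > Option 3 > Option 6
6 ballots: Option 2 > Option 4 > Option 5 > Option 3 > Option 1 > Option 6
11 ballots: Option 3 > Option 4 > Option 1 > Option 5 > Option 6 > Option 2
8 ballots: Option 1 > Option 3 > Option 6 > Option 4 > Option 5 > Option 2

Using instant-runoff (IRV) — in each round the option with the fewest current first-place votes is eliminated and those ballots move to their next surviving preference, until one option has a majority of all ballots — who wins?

Round 1: Option 1 8, Option 2 20, Option 3 11, Option 4 13, Option 5 10, Option 6 0. Option 6 eliminated.
Round 2: Option 1 8, Option 2 20, Option 3 11, Option 4 13, Option 5 10. Option 1 eliminated.
Round 3: Option 2 20, Option 3 19, Option 4 13, Option 5 10. Option 5 eliminated.
Round 4: Option 2 20, Option 3 29, Option 4 13. Option 4 eliminated.
Round 5: Option 2 20, Option 3 42. Option 3 has a majority (≥32).

Option 3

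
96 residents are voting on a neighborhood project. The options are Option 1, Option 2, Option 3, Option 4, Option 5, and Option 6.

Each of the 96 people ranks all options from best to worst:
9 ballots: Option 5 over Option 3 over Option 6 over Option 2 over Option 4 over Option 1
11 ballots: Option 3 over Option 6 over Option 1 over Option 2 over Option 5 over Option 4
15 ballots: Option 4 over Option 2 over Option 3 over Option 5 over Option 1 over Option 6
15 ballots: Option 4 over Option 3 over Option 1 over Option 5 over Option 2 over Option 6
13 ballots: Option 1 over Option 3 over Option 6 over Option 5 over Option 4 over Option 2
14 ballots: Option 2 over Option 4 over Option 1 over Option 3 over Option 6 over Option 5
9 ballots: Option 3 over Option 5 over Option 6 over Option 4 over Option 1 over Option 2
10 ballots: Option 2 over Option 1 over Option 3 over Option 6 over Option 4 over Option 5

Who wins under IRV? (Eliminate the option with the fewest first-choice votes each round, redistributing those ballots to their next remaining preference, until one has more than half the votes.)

Option 3

Round 1: Option 1 13, Option 2 24, Option 3 20, Option 4 30, Option 5 9, Option 6 0. Option 6 eliminated.
Round 2: Option 1 13, Option 2 24, Option 3 20, Option 4 30, Option 5 9. Option 5 eliminated.
Round 3: Option 1 13, Option 2 24, Option 3 29, Option 4 30. Option 1 eliminated.
Round 4: Option 2 24, Option 3 42, Option 4 30. Option 2 eliminated.
Round 5: Option 3 52, Option 4 44. Option 3 has a majority (≥49).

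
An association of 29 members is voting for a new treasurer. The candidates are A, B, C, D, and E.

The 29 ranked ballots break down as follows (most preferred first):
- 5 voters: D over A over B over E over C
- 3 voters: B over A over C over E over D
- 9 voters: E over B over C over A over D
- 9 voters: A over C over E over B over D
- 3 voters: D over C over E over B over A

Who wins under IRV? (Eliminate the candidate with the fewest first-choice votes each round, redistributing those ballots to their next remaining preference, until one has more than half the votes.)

Round 1: A 9, B 3, C 0, D 8, E 9. C eliminated.
Round 2: A 9, B 3, D 8, E 9. B eliminated.
Round 3: A 12, D 8, E 9. D eliminated.
Round 4: A 17, E 12. A has a majority (≥15).

A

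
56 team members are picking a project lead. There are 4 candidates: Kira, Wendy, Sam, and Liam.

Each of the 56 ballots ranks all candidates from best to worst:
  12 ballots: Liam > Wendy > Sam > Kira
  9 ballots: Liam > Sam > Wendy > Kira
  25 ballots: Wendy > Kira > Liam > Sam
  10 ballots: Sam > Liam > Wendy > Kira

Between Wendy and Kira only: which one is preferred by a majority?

Wendy

Wendy is ranked above Kira on 56 ballots; Kira above Wendy on 0.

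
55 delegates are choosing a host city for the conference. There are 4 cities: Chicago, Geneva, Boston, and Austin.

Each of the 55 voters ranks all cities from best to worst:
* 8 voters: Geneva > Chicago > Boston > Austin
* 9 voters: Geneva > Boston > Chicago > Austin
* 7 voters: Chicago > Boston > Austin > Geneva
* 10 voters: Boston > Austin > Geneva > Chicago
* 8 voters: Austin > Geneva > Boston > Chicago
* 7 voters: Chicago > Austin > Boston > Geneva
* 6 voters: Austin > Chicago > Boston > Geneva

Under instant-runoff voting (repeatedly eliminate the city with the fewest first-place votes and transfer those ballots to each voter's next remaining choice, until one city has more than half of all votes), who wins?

Round 1: Chicago 14, Geneva 17, Boston 10, Austin 14. Boston eliminated.
Round 2: Chicago 14, Geneva 17, Austin 24. Chicago eliminated.
Round 3: Geneva 17, Austin 38. Austin has a majority (≥28).

Austin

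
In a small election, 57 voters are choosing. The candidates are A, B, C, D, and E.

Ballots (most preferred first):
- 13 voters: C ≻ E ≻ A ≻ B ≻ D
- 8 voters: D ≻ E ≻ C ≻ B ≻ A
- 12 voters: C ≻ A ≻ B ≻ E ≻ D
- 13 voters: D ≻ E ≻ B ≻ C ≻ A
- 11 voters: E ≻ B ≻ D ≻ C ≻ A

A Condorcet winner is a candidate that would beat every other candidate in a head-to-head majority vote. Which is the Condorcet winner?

E vs A: 45–12
E vs B: 45–12
E vs C: 32–25
E vs D: 36–21
E beats every other candidate.

E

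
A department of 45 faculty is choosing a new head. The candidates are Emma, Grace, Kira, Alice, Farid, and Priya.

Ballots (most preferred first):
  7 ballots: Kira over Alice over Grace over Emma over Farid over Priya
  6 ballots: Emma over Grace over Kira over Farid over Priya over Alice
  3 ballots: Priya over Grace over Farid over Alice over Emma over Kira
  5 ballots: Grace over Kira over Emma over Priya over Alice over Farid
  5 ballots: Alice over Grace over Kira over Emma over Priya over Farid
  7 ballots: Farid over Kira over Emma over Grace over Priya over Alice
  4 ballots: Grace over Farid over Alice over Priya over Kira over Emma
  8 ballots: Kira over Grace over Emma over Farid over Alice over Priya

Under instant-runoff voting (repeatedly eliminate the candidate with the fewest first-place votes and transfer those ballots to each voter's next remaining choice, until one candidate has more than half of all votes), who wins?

Round 1: Emma 6, Grace 9, Kira 15, Alice 5, Farid 7, Priya 3. Priya eliminated.
Round 2: Emma 6, Grace 12, Kira 15, Alice 5, Farid 7. Alice eliminated.
Round 3: Emma 6, Grace 17, Kira 15, Farid 7. Emma eliminated.
Round 4: Grace 23, Kira 15, Farid 7. Grace has a majority (≥23).

Grace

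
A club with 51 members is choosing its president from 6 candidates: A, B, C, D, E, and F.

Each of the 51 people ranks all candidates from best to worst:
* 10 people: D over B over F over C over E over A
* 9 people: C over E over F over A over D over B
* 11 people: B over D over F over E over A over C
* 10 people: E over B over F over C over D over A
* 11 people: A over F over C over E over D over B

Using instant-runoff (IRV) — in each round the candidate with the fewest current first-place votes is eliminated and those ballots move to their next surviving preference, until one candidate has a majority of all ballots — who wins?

E

Round 1: A 11, B 11, C 9, D 10, E 10, F 0. F eliminated.
Round 2: A 11, B 11, C 9, D 10, E 10. C eliminated.
Round 3: A 11, B 11, D 10, E 19. D eliminated.
Round 4: A 11, B 21, E 19. A eliminated.
Round 5: B 21, E 30. E has a majority (≥26).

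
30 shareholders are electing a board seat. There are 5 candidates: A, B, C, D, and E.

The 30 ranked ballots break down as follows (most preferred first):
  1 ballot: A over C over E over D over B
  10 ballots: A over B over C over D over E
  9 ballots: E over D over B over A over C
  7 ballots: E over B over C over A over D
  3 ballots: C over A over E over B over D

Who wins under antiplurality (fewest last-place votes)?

A

Last-place votes: A 0, B 1, C 9, D 10, E 10.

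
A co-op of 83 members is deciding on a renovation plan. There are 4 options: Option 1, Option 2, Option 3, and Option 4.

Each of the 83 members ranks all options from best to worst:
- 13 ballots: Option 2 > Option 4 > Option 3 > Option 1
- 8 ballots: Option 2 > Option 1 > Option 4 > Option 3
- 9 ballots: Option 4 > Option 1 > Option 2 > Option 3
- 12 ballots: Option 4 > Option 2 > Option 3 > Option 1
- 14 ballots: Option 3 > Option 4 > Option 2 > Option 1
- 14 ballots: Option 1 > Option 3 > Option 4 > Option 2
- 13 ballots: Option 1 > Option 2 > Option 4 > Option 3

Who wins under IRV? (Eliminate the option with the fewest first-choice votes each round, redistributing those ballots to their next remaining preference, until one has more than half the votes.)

Option 4

Round 1: Option 1 27, Option 2 21, Option 3 14, Option 4 21. Option 3 eliminated.
Round 2: Option 1 27, Option 2 21, Option 4 35. Option 2 eliminated.
Round 3: Option 1 35, Option 4 48. Option 4 has a majority (≥42).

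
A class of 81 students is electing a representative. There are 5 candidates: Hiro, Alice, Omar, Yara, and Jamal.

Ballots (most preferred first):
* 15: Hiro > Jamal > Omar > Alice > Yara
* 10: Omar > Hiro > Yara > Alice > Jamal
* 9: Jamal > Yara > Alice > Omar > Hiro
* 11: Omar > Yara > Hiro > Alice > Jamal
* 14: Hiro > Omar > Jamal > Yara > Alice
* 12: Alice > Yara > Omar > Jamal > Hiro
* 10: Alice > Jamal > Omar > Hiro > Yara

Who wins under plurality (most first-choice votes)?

Hiro

First-place votes: Hiro 29, Alice 22, Omar 21, Yara 0, Jamal 9.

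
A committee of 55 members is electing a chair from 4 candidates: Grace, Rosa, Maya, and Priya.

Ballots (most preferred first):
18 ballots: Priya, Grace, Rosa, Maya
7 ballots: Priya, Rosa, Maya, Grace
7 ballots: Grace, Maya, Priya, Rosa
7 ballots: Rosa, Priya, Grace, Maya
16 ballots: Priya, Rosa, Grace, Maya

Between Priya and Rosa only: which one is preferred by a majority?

Priya is ranked above Rosa on 48 ballots; Rosa above Priya on 7.

Priya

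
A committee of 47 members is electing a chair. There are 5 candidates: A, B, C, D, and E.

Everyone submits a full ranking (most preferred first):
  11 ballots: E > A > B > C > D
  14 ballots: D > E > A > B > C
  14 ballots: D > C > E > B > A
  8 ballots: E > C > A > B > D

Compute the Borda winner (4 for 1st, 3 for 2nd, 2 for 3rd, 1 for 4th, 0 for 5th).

E

A: 11×3 + 14×2 + 14×0 + 8×2 = 77
B: 11×2 + 14×1 + 14×1 + 8×1 = 58
C: 11×1 + 14×0 + 14×3 + 8×3 = 77
D: 11×0 + 14×4 + 14×4 + 8×0 = 112
E: 11×4 + 14×3 + 14×2 + 8×4 = 146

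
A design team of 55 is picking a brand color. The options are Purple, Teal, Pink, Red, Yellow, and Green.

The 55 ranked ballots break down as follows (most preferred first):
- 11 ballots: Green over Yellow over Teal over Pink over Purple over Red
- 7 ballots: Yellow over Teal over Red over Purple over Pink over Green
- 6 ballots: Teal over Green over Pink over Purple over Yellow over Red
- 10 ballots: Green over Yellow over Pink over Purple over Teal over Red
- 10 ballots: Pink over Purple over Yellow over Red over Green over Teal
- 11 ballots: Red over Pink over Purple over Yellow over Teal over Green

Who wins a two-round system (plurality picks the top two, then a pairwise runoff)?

Red

Round 1 first-place votes: Purple 0, Teal 6, Pink 10, Red 11, Yellow 7, Green 21. Green and Red advance.
Runoff: Green is ranked above Red on 27 ballots, Red above Green on 28.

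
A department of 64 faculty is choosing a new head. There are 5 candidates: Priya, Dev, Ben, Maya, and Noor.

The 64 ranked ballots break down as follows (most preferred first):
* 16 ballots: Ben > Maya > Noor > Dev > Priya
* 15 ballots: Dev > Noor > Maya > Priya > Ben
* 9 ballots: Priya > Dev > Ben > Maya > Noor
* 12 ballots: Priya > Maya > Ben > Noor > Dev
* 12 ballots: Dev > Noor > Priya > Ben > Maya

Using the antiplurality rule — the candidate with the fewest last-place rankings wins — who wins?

Last-place votes: Priya 16, Dev 12, Ben 15, Maya 12, Noor 9.

Noor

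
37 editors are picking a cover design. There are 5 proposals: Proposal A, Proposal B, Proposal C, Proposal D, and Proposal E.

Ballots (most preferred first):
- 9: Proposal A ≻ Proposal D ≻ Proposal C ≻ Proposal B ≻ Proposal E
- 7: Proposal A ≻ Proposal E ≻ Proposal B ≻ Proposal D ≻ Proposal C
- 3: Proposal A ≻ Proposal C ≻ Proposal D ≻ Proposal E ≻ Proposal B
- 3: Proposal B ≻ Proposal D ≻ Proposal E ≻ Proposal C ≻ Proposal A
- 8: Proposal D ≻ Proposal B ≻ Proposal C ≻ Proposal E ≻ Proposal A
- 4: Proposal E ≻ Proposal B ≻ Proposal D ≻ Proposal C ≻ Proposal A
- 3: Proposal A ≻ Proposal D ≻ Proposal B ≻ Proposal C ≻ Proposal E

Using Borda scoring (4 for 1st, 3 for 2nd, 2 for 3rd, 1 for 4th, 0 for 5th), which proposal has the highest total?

Proposal D

Proposal A: 9×4 + 7×4 + 3×4 + 3×0 + 8×0 + 4×0 + 3×4 = 88
Proposal B: 9×1 + 7×2 + 3×0 + 3×4 + 8×3 + 4×3 + 3×2 = 77
Proposal C: 9×2 + 7×0 + 3×3 + 3×1 + 8×2 + 4×1 + 3×1 = 53
Proposal D: 9×3 + 7×1 + 3×2 + 3×3 + 8×4 + 4×2 + 3×3 = 98
Proposal E: 9×0 + 7×3 + 3×1 + 3×2 + 8×1 + 4×4 + 3×0 = 54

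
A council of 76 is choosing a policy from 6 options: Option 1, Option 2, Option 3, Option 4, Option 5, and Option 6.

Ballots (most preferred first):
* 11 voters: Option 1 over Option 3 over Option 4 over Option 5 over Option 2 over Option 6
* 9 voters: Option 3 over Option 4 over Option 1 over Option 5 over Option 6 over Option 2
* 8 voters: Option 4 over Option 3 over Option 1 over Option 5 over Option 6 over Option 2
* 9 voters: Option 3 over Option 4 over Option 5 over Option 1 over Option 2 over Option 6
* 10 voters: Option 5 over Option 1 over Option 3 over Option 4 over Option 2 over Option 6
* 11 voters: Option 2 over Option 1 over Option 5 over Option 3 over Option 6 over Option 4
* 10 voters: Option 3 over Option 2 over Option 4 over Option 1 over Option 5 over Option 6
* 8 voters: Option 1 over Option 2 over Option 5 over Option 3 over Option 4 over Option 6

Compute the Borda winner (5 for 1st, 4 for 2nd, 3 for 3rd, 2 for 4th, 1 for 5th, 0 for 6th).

Option 3

Option 1: 11×5 + 9×3 + 8×3 + 9×2 + 10×4 + 11×4 + 10×2 + 8×5 = 268
Option 2: 11×1 + 9×0 + 8×0 + 9×1 + 10×1 + 11×5 + 10×4 + 8×4 = 157
Option 3: 11×4 + 9×5 + 8×4 + 9×5 + 10×3 + 11×2 + 10×5 + 8×2 = 284
Option 4: 11×3 + 9×4 + 8×5 + 9×4 + 10×2 + 11×0 + 10×3 + 8×1 = 203
Option 5: 11×2 + 9×2 + 8×2 + 9×3 + 10×5 + 11×3 + 10×1 + 8×3 = 200
Option 6: 11×0 + 9×1 + 8×1 + 9×0 + 10×0 + 11×1 + 10×0 + 8×0 = 28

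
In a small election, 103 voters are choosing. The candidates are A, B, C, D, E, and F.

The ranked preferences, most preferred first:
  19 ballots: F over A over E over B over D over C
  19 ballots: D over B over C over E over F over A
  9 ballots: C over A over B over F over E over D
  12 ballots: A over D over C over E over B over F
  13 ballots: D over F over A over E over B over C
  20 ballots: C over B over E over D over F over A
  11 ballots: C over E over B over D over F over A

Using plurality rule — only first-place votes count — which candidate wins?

C

First-place votes: A 12, B 0, C 40, D 32, E 0, F 19.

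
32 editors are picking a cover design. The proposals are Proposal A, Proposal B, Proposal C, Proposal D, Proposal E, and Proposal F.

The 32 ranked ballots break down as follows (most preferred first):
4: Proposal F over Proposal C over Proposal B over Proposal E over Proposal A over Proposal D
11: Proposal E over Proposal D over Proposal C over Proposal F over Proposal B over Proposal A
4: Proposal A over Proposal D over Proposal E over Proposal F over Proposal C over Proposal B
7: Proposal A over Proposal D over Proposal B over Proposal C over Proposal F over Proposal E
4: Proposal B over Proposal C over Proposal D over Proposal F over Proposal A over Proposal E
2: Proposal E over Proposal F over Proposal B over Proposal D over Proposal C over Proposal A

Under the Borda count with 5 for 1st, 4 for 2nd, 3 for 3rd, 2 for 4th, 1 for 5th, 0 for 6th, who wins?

Proposal D

Proposal A: 4×1 + 11×0 + 4×5 + 7×5 + 4×1 + 2×0 = 63
Proposal B: 4×3 + 11×1 + 4×0 + 7×3 + 4×5 + 2×3 = 70
Proposal C: 4×4 + 11×3 + 4×1 + 7×2 + 4×4 + 2×1 = 85
Proposal D: 4×0 + 11×4 + 4×4 + 7×4 + 4×3 + 2×2 = 104
Proposal E: 4×2 + 11×5 + 4×3 + 7×0 + 4×0 + 2×5 = 85
Proposal F: 4×5 + 11×2 + 4×2 + 7×1 + 4×2 + 2×4 = 73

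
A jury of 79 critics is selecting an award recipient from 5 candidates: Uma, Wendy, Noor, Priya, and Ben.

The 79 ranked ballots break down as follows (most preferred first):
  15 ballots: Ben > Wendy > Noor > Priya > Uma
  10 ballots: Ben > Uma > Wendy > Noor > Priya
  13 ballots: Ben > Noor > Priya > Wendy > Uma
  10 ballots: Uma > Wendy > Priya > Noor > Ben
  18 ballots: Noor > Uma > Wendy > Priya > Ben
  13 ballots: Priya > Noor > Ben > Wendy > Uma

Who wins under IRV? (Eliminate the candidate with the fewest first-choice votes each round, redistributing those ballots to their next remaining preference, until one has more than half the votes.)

Round 1: Uma 10, Wendy 0, Noor 18, Priya 13, Ben 38. Wendy eliminated.
Round 2: Uma 10, Noor 18, Priya 13, Ben 38. Uma eliminated.
Round 3: Noor 18, Priya 23, Ben 38. Noor eliminated.
Round 4: Priya 41, Ben 38. Priya has a majority (≥40).

Priya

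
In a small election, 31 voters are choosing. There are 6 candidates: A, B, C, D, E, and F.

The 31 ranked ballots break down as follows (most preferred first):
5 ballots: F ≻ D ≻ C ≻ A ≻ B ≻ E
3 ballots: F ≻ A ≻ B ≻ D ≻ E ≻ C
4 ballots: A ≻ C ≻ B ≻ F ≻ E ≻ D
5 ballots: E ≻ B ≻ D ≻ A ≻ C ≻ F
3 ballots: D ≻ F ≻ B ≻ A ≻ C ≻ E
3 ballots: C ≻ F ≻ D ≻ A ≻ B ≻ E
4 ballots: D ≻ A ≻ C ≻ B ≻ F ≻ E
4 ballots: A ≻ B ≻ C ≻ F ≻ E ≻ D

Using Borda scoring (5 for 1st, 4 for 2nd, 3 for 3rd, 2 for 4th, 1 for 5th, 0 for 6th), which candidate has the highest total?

A

A: 5×2 + 3×4 + 4×5 + 5×2 + 3×2 + 3×2 + 4×4 + 4×5 = 100
B: 5×1 + 3×3 + 4×3 + 5×4 + 3×3 + 3×1 + 4×2 + 4×4 = 82
C: 5×3 + 3×0 + 4×4 + 5×1 + 3×1 + 3×5 + 4×3 + 4×3 = 78
D: 5×4 + 3×2 + 4×0 + 5×3 + 3×5 + 3×3 + 4×5 + 4×0 = 85
E: 5×0 + 3×1 + 4×1 + 5×5 + 3×0 + 3×0 + 4×0 + 4×1 = 36
F: 5×5 + 3×5 + 4×2 + 5×0 + 3×4 + 3×4 + 4×1 + 4×2 = 84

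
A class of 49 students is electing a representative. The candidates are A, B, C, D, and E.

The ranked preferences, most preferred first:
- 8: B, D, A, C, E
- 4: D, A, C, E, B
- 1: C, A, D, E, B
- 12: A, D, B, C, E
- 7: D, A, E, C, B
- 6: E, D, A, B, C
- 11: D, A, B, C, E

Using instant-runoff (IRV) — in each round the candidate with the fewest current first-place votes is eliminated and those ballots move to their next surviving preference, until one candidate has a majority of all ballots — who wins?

Round 1: A 12, B 8, C 1, D 22, E 6. C eliminated.
Round 2: A 13, B 8, D 22, E 6. E eliminated.
Round 3: A 13, B 8, D 28. D has a majority (≥25).

D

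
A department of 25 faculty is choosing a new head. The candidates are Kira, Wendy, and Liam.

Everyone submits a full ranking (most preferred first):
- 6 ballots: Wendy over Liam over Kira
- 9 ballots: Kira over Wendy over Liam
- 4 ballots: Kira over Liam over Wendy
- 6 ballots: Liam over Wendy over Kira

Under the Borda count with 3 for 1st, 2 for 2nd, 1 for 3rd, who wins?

Kira: 6×1 + 9×3 + 4×3 + 6×1 = 51
Wendy: 6×3 + 9×2 + 4×1 + 6×2 = 52
Liam: 6×2 + 9×1 + 4×2 + 6×3 = 47

Wendy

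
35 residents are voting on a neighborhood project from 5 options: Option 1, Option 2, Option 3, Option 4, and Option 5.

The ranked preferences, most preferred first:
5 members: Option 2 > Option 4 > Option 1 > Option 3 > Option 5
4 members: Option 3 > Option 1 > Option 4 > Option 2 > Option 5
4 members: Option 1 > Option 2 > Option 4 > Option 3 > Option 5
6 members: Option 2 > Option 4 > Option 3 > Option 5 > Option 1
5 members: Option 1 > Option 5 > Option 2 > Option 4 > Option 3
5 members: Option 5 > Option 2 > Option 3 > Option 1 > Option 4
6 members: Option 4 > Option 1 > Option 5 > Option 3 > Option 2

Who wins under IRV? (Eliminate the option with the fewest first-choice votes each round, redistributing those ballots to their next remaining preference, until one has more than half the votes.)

Round 1: Option 1 9, Option 2 11, Option 3 4, Option 4 6, Option 5 5. Option 3 eliminated.
Round 2: Option 1 13, Option 2 11, Option 4 6, Option 5 5. Option 5 eliminated.
Round 3: Option 1 13, Option 2 16, Option 4 6. Option 4 eliminated.
Round 4: Option 1 19, Option 2 16. Option 1 has a majority (≥18).

Option 1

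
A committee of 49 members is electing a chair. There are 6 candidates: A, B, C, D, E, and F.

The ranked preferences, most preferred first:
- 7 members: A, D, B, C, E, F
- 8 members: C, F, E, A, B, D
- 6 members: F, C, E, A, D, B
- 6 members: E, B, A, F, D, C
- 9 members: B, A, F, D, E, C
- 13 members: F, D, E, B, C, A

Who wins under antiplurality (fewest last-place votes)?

Last-place votes: A 13, B 6, C 15, D 8, E 0, F 7.

E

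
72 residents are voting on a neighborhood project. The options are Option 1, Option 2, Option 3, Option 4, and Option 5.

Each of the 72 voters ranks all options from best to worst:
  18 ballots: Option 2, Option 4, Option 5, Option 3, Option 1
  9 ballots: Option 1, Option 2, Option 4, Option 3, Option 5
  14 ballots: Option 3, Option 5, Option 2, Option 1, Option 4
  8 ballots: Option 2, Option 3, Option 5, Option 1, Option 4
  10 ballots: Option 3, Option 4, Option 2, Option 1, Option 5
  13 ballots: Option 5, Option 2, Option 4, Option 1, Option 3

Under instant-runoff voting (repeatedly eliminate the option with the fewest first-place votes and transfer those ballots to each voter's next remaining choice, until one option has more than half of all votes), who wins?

Round 1: Option 1 9, Option 2 26, Option 3 24, Option 4 0, Option 5 13. Option 4 eliminated.
Round 2: Option 1 9, Option 2 26, Option 3 24, Option 5 13. Option 1 eliminated.
Round 3: Option 2 35, Option 3 24, Option 5 13. Option 5 eliminated.
Round 4: Option 2 48, Option 3 24. Option 2 has a majority (≥37).

Option 2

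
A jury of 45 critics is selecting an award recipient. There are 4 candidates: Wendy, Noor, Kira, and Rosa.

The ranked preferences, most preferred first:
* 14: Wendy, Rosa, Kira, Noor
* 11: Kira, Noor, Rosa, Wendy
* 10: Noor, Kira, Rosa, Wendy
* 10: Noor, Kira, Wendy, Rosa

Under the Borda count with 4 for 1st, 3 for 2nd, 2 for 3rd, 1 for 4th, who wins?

Wendy: 14×4 + 11×1 + 10×1 + 10×2 = 97
Noor: 14×1 + 11×3 + 10×4 + 10×4 = 127
Kira: 14×2 + 11×4 + 10×3 + 10×3 = 132
Rosa: 14×3 + 11×2 + 10×2 + 10×1 = 94

Kira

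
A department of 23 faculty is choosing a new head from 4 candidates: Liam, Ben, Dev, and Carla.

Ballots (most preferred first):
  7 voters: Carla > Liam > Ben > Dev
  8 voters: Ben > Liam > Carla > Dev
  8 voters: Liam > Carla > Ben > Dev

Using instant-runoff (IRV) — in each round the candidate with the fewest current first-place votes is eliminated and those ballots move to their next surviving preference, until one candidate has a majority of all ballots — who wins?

Round 1: Liam 8, Ben 8, Dev 0, Carla 7. Dev eliminated.
Round 2: Liam 8, Ben 8, Carla 7. Carla eliminated.
Round 3: Liam 15, Ben 8. Liam has a majority (≥12).

Liam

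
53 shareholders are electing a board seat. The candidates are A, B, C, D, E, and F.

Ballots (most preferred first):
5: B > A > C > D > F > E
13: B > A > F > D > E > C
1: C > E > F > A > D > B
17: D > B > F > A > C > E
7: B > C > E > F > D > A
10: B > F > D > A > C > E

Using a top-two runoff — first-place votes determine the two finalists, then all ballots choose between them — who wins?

Round 1 first-place votes: A 0, B 35, C 1, D 17, E 0, F 0. B and D advance.
Runoff: B is ranked above D on 35 ballots, D above B on 18.

B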